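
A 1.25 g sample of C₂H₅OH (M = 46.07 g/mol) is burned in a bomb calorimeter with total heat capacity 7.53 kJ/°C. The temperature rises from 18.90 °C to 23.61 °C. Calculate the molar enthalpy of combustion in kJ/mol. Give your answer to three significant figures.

ΔT = 23.61 − 18.90 = 4.71 °C
q_cal = C_cal × ΔT = 7.53 × 4.71 = 35.4663 kJ
n = 1.25 / 46.07 = 0.02713 mol
q_rxn = −q_cal = -35.4663 kJ
ΔH = -35.4663 / 0.02713 = -1307 kJ/mol

ΔH = -1310 kJ/mol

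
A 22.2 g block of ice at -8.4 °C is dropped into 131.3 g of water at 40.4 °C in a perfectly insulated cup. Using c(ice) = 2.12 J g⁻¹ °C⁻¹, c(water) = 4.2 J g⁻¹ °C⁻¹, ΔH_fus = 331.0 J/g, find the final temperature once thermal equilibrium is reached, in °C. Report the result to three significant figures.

T_f = 22.5 °C

Heat to bring ice to 0 °C and melt it: q₁ = 22.2×2.12×8.4 + 22.2×331.0 = 7743.5 J
Heat the water can supply cooling to 0 °C: 131.3×4.2×40.4 = 22279.0 J > q₁, so all ice melts.
Energy balance: 131.3×4.2×(40.4 − T) = 7743.5 + 22.2×4.2×(T − 0)
551.46(40.4 − T) = 7743.5 + 93.24 T
22279.0 − 7743.5 = 644.70 T
T = 14535.5 / 644.70 = 22.546 °C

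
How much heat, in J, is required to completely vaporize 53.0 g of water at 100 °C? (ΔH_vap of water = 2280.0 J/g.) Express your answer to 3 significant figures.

q = m × ΔH_vap = 53.0 × 2280.0 = 120800 J

q = 121000 J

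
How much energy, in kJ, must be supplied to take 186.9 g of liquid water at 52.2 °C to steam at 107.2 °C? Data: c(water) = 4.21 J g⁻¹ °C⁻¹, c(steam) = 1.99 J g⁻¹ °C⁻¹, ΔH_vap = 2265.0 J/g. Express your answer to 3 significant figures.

q1 (heat water 52.2→100.0 °C): 186.9 × 4.21 × 47.8 = 37611 J
q2 (vaporize at 100 °C): 186.9 × 2265.0 = 423329 J
q3 (heat steam 100.0→107.2 °C): 186.9 × 1.99 × 7.2 = 2678 J
Total: 37611 + 423329 + 2678 = 463618 J = 464 kJ

q = 464 kJ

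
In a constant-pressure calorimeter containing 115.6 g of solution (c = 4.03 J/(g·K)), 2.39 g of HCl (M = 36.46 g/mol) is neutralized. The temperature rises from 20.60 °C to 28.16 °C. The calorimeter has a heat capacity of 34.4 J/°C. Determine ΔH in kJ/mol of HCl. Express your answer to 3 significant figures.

|ΔT| = |28.16 − 20.60| = 7.56 °C
|q_surr| = (115.6 × 4.03 + 34.4) × 7.56 = 500.268 × 7.56 = 3782 J
n(HCl) = 2.39 / 36.46 = 0.06555 mol
Temperature rose, so q_rxn = −|q_surr| = -3.782 kJ
ΔH = q_rxn / n = -57.70 kJ/mol

ΔH = -57.7 kJ/mol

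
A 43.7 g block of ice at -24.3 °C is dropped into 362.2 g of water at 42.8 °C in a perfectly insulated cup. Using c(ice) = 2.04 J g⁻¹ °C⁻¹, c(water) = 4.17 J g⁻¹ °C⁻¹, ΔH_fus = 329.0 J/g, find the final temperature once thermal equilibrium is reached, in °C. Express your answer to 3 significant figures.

Heat to bring ice to 0 °C and melt it: q₁ = 43.7×2.04×24.3 + 43.7×329.0 = 16544 J
Heat the water can supply cooling to 0 °C: 362.2×4.17×42.8 = 64644.0 J > q₁, so all ice melts.
Energy balance: 362.2×4.17×(42.8 − T) = 16544 + 43.7×4.17×(T − 0)
1510.374(42.8 − T) = 16544 + 182.229 T
64644.0 − 16544 = 1692.603 T
T = 48100.0 / 1692.603 = 28.42 °C

T_f = 28.4 °C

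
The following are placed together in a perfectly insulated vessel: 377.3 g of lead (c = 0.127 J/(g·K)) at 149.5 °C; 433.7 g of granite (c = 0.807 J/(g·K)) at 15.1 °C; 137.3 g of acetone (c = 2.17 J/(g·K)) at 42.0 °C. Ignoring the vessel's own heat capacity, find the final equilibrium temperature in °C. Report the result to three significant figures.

T_f = 35.9 °C

Σ mᵢcᵢ(T − Tᵢ) = 0  ⇒  T = Σ mᵢcᵢTᵢ / Σ mᵢcᵢ
Σ mᵢcᵢ = 377.3×0.127 + 433.7×0.807 + 137.3×2.17 = 695.8540
Σ mᵢcᵢTᵢ = 47.9171×149.5 + 349.9959×15.1 + 297.941×42.0 = 24962
T = 24962 / 695.8540 = 35.87 °C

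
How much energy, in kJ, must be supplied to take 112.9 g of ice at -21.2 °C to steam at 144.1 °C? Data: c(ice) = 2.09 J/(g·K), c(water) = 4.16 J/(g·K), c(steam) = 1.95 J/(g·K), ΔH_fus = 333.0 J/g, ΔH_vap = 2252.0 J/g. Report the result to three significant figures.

q1 (heat ice -21.2→0.0 °C): 112.9 × 2.09 × 21.2 = 5002 J
q2 (melt at 0 °C): 112.9 × 333.0 = 37596 J
q3 (heat water 0.0→100.0 °C): 112.9 × 4.16 × 100.0 = 46966 J
q4 (vaporize at 100 °C): 112.9 × 2252.0 = 254251 J
q5 (heat steam 100.0→144.1 °C): 112.9 × 1.95 × 44.1 = 9709 J
Total: 5002 + 37596 + 46966 + 254251 + 9709 = 353524 J = 354 kJ

q = 354 kJ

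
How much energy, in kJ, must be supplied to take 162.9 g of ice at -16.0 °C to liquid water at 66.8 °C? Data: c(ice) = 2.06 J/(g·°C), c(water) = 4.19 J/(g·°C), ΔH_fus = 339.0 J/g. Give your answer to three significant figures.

q1 (heat ice -16.0→0.0 °C): 162.9 × 2.06 × 16.0 = 5369 J
q2 (melt at 0 °C): 162.9 × 339.0 = 55223 J
q3 (heat water 0.0→66.8 °C): 162.9 × 4.19 × 66.8 = 45594 J
Total: 5369 + 55223 + 45594 = 106186 J = 106 kJ

q = 106 kJ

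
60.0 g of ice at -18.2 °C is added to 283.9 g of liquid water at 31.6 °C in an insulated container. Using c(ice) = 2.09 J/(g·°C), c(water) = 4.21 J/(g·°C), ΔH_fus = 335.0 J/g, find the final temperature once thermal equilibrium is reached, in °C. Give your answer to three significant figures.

T_f = 10.6 °C

Heat to bring ice to 0 °C and melt it: q₁ = 60.0×2.09×18.2 + 60.0×335.0 = 22382 J
Heat the water can supply cooling to 0 °C: 283.9×4.21×31.6 = 37768.9 J > q₁, so all ice melts.
Energy balance: 283.9×4.21×(31.6 − T) = 22382 + 60.0×4.21×(T − 0)
1195.219(31.6 − T) = 22382 + 252.6 T
37768.9 − 22382 = 1447.819 T
T = 15386.9 / 1447.819 = 10.63 °C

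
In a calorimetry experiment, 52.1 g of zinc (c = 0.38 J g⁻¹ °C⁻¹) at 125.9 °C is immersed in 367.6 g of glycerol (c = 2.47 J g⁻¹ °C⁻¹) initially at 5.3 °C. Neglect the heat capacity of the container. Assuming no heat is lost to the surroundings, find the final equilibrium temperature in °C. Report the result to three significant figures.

Heat lost by zinc = heat gained by glycerol.
(52.1)(0.38)(125.9 − T) = (367.6)(2.47)(T − 5.3)
19.798 (125.9 − T) = 907.972 (T − 5.3)
2492.6 − 19.798 T = 907.972 T − 4812.3
7304.9 = 927.770 T
T = 7.874 °C

T_f = 7.87 °C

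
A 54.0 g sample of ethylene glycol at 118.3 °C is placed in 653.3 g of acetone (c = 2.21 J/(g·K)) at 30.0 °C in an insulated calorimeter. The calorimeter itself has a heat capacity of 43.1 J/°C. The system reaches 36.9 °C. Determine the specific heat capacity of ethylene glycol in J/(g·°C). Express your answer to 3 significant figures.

q_gained = (653.3 × 2.21 + 43.1) × (36.9 − 30.0) = 10260 J
q_lost = 54.0 × c × (118.3 − 36.9) = 4395.6 c
Set equal: c = 10260 / 4395.6 = 2.33 J/(g·°C)

c = 2.33 J/(g·°C)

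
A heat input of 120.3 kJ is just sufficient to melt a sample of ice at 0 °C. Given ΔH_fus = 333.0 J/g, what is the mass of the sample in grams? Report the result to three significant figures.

m = 361 g

m = q / ΔH_fus = 120300 J / 333.0 J/g = 361 g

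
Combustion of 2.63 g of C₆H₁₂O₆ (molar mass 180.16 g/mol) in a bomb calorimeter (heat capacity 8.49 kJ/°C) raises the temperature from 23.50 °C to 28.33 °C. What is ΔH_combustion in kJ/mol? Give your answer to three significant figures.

ΔT = 28.33 − 23.50 = 4.83 °C
q_cal = C_cal × ΔT = 8.49 × 4.83 = 41.0067 kJ
n = 2.63 / 180.16 = 0.01460 mol
q_rxn = −q_cal = -41.0067 kJ
ΔH = -41.0067 / 0.01460 = -2809 kJ/mol

ΔH = -2810 kJ/mol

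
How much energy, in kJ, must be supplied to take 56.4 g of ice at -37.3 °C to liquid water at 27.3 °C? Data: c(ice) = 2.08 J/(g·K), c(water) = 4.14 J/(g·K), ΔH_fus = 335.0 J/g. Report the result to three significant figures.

q = 29.6 kJ

q1 (heat ice -37.3→0.0 °C): 56.4 × 2.08 × 37.3 = 4376 J
q2 (melt at 0 °C): 56.4 × 335.0 = 18894 J
q3 (heat water 0.0→27.3 °C): 56.4 × 4.14 × 27.3 = 6374 J
Total: 4376 + 18894 + 6374 = 29644 J = 29.6 kJ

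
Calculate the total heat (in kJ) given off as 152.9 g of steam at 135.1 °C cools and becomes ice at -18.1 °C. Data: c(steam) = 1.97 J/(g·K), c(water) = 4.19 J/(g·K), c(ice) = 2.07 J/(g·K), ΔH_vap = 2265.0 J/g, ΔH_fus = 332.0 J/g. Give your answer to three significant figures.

q = 477 kJ

q1 (cool steam 135.1→100 °C): 152.9 × 1.97 × 35.1 = 10573 J
q2 (condense at 100 °C): 152.9 × 2265.0 = 346319 J
q3 (cool water 100→0 °C): 152.9 × 4.19 × 100.0 = 64065 J
q4 (freeze at 0 °C): 152.9 × 332.0 = 50763 J
q5 (cool ice 0→-18.1 °C): 152.9 × 2.07 × 18.1 = 5729 J
Total: 10573 + 346319 + 64065 + 50763 + 5729 = 477449 J = 477 kJ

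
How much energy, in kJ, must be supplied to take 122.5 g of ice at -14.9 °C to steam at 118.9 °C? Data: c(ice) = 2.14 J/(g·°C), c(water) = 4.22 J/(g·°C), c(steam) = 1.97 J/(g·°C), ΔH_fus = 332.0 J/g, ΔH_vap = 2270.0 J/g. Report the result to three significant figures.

q = 379 kJ

q1 (heat ice -14.9→0.0 °C): 122.5 × 2.14 × 14.9 = 3906 J
q2 (melt at 0 °C): 122.5 × 332.0 = 40670 J
q3 (heat water 0.0→100.0 °C): 122.5 × 4.22 × 100.0 = 51695 J
q4 (vaporize at 100 °C): 122.5 × 2270.0 = 278075 J
q5 (heat steam 100.0→118.9 °C): 122.5 × 1.97 × 18.9 = 4561 J
Total: 3906 + 40670 + 51695 + 278075 + 4561 = 378907 J = 379 kJ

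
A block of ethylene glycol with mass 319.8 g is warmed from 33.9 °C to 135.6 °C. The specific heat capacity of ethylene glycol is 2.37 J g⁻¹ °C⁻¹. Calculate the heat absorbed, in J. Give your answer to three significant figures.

q = 77100 J

q = m c ΔT = 319.8 × 2.37 × (135.6 − 33.9)
q = 319.8 × 2.37 × 101.7 = 77080 J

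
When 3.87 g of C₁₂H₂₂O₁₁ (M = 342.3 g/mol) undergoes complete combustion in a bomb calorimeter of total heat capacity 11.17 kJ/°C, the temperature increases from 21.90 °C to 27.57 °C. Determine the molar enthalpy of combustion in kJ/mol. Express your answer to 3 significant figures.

ΔT = 27.57 − 21.90 = 5.67 °C
q_cal = C_cal × ΔT = 11.17 × 5.67 = 63.3339 kJ
n = 3.87 / 342.3 = 0.01131 mol
q_rxn = −q_cal = -63.3339 kJ
ΔH = -63.3339 / 0.01131 = -5600 kJ/mol

ΔH = -5600 kJ/mol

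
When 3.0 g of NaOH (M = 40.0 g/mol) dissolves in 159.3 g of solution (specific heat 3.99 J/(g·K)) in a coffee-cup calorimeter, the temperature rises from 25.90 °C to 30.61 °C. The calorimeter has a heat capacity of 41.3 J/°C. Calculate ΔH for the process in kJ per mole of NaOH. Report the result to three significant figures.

ΔH = -42.5 kJ/mol

|ΔT| = |30.61 − 25.90| = 4.71 °C
|q_surr| = (159.3 × 3.99 + 41.3) × 4.71 = 676.907 × 4.71 = 3188 J
n(NaOH) = 3.0 / 40.0 = 0.07500 mol
Temperature rose, so q_rxn = −|q_surr| = -3.188 kJ
ΔH = q_rxn / n = -42.51 kJ/mol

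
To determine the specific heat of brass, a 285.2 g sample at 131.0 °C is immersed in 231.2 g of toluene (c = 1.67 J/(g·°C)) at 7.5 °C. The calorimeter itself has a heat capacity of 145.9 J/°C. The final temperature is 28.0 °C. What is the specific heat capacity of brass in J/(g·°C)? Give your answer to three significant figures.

q_gained = (231.2 × 1.67 + 145.9) × (28.0 − 7.5) = 10910 J
q_lost = 285.2 × c × (131.0 − 28.0) = 29375.6 c
Set equal: c = 10910 / 29375.6 = 0.371 J/(g·°C)

c = 0.371 J/(g·°C)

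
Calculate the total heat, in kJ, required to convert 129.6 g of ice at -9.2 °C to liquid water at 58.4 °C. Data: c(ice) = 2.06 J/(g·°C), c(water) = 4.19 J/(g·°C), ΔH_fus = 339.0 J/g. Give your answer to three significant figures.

q1 (heat ice -9.2→0.0 °C): 129.6 × 2.06 × 9.2 = 2456 J
q2 (melt at 0 °C): 129.6 × 339.0 = 43934 J
q3 (heat water 0.0→58.4 °C): 129.6 × 4.19 × 58.4 = 31713 J
Total: 2456 + 43934 + 31713 = 78103 J = 78.1 kJ

q = 78.1 kJ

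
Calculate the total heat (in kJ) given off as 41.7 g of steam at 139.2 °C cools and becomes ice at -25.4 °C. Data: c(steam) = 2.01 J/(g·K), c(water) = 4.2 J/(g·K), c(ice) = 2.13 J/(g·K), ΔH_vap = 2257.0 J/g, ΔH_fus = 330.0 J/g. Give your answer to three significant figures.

q1 (cool steam 139.2→100 °C): 41.7 × 2.01 × 39.2 = 3286 J
q2 (condense at 100 °C): 41.7 × 2257.0 = 94117 J
q3 (cool water 100→0 °C): 41.7 × 4.2 × 100.0 = 17514 J
q4 (freeze at 0 °C): 41.7 × 330.0 = 13761 J
q5 (cool ice 0→-25.4 °C): 41.7 × 2.13 × 25.4 = 2256 J
Total: 3286 + 94117 + 17514 + 13761 + 2256 = 130934 J = 131 kJ

q = 131 kJ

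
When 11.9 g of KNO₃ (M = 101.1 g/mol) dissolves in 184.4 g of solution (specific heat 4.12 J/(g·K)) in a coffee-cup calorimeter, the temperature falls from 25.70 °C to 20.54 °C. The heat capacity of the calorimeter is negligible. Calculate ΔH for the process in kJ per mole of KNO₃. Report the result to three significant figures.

ΔH = 33.3 kJ/mol

|ΔT| = |20.54 − 25.70| = 5.16 °C
|q_surr| = (184.4 × 4.12) × 5.16 = 759.728 × 5.16 = 3920 J
n(KNO₃) = 11.9 / 101.1 = 0.1177 mol
Temperature fell, so q_rxn = +|q_surr| = 3.920 kJ
ΔH = q_rxn / n = 33.31 kJ/mol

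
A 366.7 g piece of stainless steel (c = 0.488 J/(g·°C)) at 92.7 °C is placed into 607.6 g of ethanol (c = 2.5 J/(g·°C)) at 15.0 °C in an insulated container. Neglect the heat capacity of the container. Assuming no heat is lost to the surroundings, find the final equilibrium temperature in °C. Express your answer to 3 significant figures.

Heat lost by stainless steel = heat gained by ethanol.
(366.7)(0.488)(92.7 − T) = (607.6)(2.5)(T − 15.0)
178.9496 (92.7 − T) = 1519 (T − 15.0)
16589 − 178.9496 T = 1519 T − 22785
39374 = 1697.9496 T
T = 23.19 °C

T_f = 23.2 °C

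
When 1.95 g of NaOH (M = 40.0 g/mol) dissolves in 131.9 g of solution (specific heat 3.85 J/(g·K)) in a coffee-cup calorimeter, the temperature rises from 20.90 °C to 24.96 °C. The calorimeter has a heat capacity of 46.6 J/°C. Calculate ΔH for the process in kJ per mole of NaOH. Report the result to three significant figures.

|ΔT| = |24.96 − 20.90| = 4.06 °C
|q_surr| = (131.9 × 3.85 + 46.6) × 4.06 = 554.415 × 4.06 = 2251 J
n(NaOH) = 1.95 / 40.0 = 0.04875 mol
Temperature rose, so q_rxn = −|q_surr| = -2.251 kJ
ΔH = q_rxn / n = -46.17 kJ/mol

ΔH = -46.2 kJ/mol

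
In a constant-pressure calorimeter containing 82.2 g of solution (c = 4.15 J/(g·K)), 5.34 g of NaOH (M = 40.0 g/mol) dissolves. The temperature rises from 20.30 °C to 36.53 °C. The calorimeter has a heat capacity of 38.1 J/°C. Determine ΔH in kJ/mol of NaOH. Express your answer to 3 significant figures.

ΔH = -46.1 kJ/mol

|ΔT| = |36.53 − 20.30| = 16.23 °C
|q_surr| = (82.2 × 4.15 + 38.1) × 16.23 = 379.23 × 16.23 = 6155 J
n(NaOH) = 5.34 / 40.0 = 0.1335 mol
Temperature rose, so q_rxn = −|q_surr| = -6.155 kJ
ΔH = q_rxn / n = -46.10 kJ/mol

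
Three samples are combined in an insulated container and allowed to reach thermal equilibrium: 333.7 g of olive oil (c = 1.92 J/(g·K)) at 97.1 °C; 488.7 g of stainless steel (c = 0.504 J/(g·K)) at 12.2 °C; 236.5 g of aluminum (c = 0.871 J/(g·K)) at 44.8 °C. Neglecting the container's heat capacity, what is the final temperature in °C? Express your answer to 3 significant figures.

T_f = 68.1 °C

Σ mᵢcᵢ(T − Tᵢ) = 0  ⇒  T = Σ mᵢcᵢTᵢ / Σ mᵢcᵢ
Σ mᵢcᵢ = 333.7×1.92 + 488.7×0.504 + 236.5×0.871 = 1093.0003
Σ mᵢcᵢTᵢ = 640.704×97.1 + 246.3048×12.2 + 205.9915×44.8 = 74446
T = 74446 / 1093.0003 = 68.11 °C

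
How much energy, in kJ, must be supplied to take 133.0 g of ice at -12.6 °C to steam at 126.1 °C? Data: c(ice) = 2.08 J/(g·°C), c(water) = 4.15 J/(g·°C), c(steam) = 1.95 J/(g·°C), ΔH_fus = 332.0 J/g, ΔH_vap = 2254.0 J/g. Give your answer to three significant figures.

q1 (heat ice -12.6→0.0 °C): 133.0 × 2.08 × 12.6 = 3486 J
q2 (melt at 0 °C): 133.0 × 332.0 = 44156 J
q3 (heat water 0.0→100.0 °C): 133.0 × 4.15 × 100.0 = 55195 J
q4 (vaporize at 100 °C): 133.0 × 2254.0 = 299782 J
q5 (heat steam 100.0→126.1 °C): 133.0 × 1.95 × 26.1 = 6769 J
Total: 3486 + 44156 + 55195 + 299782 + 6769 = 409388 J = 409 kJ

q = 409 kJ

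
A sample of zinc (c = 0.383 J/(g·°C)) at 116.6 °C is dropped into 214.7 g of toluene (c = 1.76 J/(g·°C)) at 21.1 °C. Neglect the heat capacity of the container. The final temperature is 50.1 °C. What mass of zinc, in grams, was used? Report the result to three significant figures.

q_gained = (214.7 × 1.76) × (50.1 − 21.1) = 10960 J
q_lost = m × 0.383 × (116.6 − 50.1) = 25.4695 m
m = 10960 / 25.4695 = 430 g

m = 430 g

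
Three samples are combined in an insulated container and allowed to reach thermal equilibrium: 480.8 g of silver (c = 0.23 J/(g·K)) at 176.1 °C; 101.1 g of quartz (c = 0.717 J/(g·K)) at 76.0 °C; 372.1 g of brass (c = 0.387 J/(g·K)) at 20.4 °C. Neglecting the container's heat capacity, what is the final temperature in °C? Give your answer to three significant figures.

T_f = 85.4 °C

Σ mᵢcᵢ(T − Tᵢ) = 0  ⇒  T = Σ mᵢcᵢTᵢ / Σ mᵢcᵢ
Σ mᵢcᵢ = 480.8×0.23 + 101.1×0.717 + 372.1×0.387 = 327.0754
Σ mᵢcᵢTᵢ = 110.584×176.1 + 72.4887×76.0 + 144.0027×20.4 = 27921
T = 27921 / 327.0754 = 85.37 °C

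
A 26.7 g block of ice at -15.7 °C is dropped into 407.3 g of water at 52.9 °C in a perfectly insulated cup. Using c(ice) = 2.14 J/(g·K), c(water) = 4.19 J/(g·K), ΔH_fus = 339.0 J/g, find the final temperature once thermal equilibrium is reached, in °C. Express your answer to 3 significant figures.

T_f = 44.2 °C

Heat to bring ice to 0 °C and melt it: q₁ = 26.7×2.14×15.7 + 26.7×339.0 = 9948.4 J
Heat the water can supply cooling to 0 °C: 407.3×4.19×52.9 = 90278.5 J > q₁, so all ice melts.
Energy balance: 407.3×4.19×(52.9 − T) = 9948.4 + 26.7×4.19×(T − 0)
1706.587(52.9 − T) = 9948.4 + 111.873 T
90278.5 − 9948.4 = 1818.460 T
T = 80330.1 / 1818.460 = 44.17 °C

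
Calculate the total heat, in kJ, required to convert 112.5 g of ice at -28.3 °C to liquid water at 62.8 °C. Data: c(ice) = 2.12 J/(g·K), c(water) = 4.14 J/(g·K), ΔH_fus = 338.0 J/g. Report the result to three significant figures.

q = 74.0 kJ

q1 (heat ice -28.3→0.0 °C): 112.5 × 2.12 × 28.3 = 6750 J
q2 (melt at 0 °C): 112.5 × 338.0 = 38025 J
q3 (heat water 0.0→62.8 °C): 112.5 × 4.14 × 62.8 = 29249 J
Total: 6750 + 38025 + 29249 = 74024 J = 74.0 kJ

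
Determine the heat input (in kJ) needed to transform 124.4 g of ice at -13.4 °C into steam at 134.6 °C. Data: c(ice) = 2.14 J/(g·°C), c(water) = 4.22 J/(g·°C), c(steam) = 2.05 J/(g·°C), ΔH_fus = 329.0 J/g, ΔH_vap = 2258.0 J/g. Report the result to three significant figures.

q1 (heat ice -13.4→0.0 °C): 124.4 × 2.14 × 13.4 = 3567 J
q2 (melt at 0 °C): 124.4 × 329.0 = 40928 J
q3 (heat water 0.0→100.0 °C): 124.4 × 4.22 × 100.0 = 52497 J
q4 (vaporize at 100 °C): 124.4 × 2258.0 = 280895 J
q5 (heat steam 100.0→134.6 °C): 124.4 × 2.05 × 34.6 = 8824 J
Total: 3567 + 40928 + 52497 + 280895 + 8824 = 386711 J = 387 kJ

q = 387 kJ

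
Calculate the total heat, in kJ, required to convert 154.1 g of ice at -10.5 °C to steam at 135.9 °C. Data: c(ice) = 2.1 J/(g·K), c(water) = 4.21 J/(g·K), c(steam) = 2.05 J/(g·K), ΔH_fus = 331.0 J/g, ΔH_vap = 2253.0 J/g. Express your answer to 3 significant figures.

q1 (heat ice -10.5→0.0 °C): 154.1 × 2.1 × 10.5 = 3398 J
q2 (melt at 0 °C): 154.1 × 331.0 = 51007 J
q3 (heat water 0.0→100.0 °C): 154.1 × 4.21 × 100.0 = 64876 J
q4 (vaporize at 100 °C): 154.1 × 2253.0 = 347187 J
q5 (heat steam 100.0→135.9 °C): 154.1 × 2.05 × 35.9 = 11341 J
Total: 3398 + 51007 + 64876 + 347187 + 11341 = 477809 J = 478 kJ

q = 478 kJ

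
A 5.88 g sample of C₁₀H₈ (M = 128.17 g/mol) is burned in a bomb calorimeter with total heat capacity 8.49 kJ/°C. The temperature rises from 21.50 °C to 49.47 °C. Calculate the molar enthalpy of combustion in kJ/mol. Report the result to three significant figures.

ΔH = -5180 kJ/mol

ΔT = 49.47 − 21.50 = 27.97 °C
q_cal = C_cal × ΔT = 8.49 × 27.97 = 237.4653 kJ
n = 5.88 / 128.17 = 0.04588 mol
q_rxn = −q_cal = -237.4653 kJ
ΔH = -237.4653 / 0.04588 = -5176 kJ/mol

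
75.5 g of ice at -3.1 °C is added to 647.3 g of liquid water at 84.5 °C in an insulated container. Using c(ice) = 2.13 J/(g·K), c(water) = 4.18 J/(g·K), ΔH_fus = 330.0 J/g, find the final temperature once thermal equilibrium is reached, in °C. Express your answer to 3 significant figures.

T_f = 67.3 °C

Heat to bring ice to 0 °C and melt it: q₁ = 75.5×2.13×3.1 + 75.5×330.0 = 25414 J
Heat the water can supply cooling to 0 °C: 647.3×4.18×84.5 = 228633 J > q₁, so all ice melts.
Energy balance: 647.3×4.18×(84.5 − T) = 25414 + 75.5×4.18×(T − 0)
2705.714(84.5 − T) = 25414 + 315.59 T
228633 − 25414 = 3021.304 T
T = 203219 / 3021.304 = 67.26 °C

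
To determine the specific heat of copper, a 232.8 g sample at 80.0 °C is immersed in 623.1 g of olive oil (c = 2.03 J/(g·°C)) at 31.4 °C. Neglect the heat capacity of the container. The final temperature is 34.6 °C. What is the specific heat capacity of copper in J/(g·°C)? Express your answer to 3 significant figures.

q_gained = (623.1 × 2.03) × (34.6 − 31.4) = 4048 J
q_lost = 232.8 × c × (80.0 − 34.6) = 10569.12 c
Set equal: c = 4048 / 10569.12 = 0.383 J/(g·°C)

c = 0.383 J/(g·°C)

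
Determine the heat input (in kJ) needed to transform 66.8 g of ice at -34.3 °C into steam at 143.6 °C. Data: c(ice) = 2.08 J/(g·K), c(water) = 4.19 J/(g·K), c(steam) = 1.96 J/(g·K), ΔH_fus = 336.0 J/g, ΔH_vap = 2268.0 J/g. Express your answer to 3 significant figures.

q = 212 kJ

q1 (heat ice -34.3→0.0 °C): 66.8 × 2.08 × 34.3 = 4766 J
q2 (melt at 0 °C): 66.8 × 336.0 = 22445 J
q3 (heat water 0.0→100.0 °C): 66.8 × 4.19 × 100.0 = 27989 J
q4 (vaporize at 100 °C): 66.8 × 2268.0 = 151502 J
q5 (heat steam 100.0→143.6 °C): 66.8 × 1.96 × 43.6 = 5708 J
Total: 4766 + 22445 + 27989 + 151502 + 5708 = 212410 J = 212 kJ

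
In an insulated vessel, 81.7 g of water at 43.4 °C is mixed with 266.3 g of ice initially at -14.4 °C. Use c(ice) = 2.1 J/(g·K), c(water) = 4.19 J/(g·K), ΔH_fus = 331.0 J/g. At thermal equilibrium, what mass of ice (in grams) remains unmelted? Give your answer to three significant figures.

m_ice remaining = 246 g

Heat to warm all ice to 0 °C: 266.3×2.1×14.4 = 8052.9 J
Heat released by water cooling to 0 °C: 81.7×4.19×43.4 = 14857 J
14857 J < 8052.9 + 266.3×331.0 = 96198.2 J, so not all ice melts; final T = 0 °C.
Heat left for melting: 14857 − 8052.9 = 6804.1 J
Mass melted = 6804.1 / 331.0 = 20.56 g
Ice remaining = 266.3 − 20.56 = 245.74 g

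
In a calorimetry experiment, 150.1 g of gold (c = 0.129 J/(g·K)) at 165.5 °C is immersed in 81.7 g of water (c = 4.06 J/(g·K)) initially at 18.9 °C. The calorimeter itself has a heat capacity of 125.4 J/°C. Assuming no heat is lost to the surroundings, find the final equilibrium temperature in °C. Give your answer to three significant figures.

T_f = 24.9 °C

Heat lost by gold = heat gained by water + calorimeter.
(150.1)(0.129)(165.5 − T) = [(81.7)(4.06) + 125.4](T − 18.9)
19.3629 (165.5 − T) = 457.102 (T − 18.9)
3204.6 − 19.3629 T = 457.102 T − 8639.2
11843.8 = 476.4649 T
T = 24.86 °C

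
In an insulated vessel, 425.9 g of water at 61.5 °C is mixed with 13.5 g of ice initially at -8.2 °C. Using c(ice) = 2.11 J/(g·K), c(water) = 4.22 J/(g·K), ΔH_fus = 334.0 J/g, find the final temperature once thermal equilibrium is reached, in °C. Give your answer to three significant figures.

Heat to bring ice to 0 °C and melt it: q₁ = 13.5×2.11×8.2 + 13.5×334.0 = 4742.6 J
Heat the water can supply cooling to 0 °C: 425.9×4.22×61.5 = 110534 J > q₁, so all ice melts.
Energy balance: 425.9×4.22×(61.5 − T) = 4742.6 + 13.5×4.22×(T − 0)
1797.298(61.5 − T) = 4742.6 + 56.97 T
110534 − 4742.6 = 1854.268 T
T = 105791.4 / 1854.268 = 57.05 °C

T_f = 57.1 °C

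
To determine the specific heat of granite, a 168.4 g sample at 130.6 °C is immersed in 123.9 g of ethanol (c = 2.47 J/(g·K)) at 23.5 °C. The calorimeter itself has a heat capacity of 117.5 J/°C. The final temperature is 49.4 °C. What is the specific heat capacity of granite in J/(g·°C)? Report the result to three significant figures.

q_gained = (123.9 × 2.47 + 117.5) × (49.4 − 23.5) = 10970 J
q_lost = 168.4 × c × (130.6 − 49.4) = 13674.08 c
Set equal: c = 10970 / 13674.08 = 0.802 J/(g·°C)

c = 0.802 J/(g·°C)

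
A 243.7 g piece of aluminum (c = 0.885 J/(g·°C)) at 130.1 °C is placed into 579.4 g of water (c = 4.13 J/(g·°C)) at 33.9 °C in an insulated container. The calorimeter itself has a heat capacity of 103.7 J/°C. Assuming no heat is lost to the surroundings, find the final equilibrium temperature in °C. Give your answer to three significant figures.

Heat lost by aluminum = heat gained by water + calorimeter.
(243.7)(0.885)(130.1 − T) = [(579.4)(4.13) + 103.7](T − 33.9)
215.6745 (130.1 − T) = 2496.622 (T − 33.9)
28059 − 215.6745 T = 2496.622 T − 84635
112694 = 2712.2965 T
T = 41.549 °C

T_f = 41.5 °C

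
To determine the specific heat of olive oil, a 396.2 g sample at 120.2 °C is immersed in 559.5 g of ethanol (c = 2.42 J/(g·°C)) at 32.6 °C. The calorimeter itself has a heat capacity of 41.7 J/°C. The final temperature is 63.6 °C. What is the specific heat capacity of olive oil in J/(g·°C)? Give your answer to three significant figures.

q_gained = (559.5 × 2.42 + 41.7) × (63.6 − 32.6) = 43270 J
q_lost = 396.2 × c × (120.2 − 63.6) = 22424.92 c
Set equal: c = 43270 / 22424.92 = 1.93 J/(g·°C)

c = 1.93 J/(g·°C)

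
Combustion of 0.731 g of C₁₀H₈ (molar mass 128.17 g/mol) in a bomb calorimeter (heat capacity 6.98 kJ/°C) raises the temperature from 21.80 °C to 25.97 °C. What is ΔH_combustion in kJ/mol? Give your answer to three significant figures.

ΔH = -5100 kJ/mol

ΔT = 25.97 − 21.80 = 4.17 °C
q_cal = C_cal × ΔT = 6.98 × 4.17 = 29.1066 kJ
n = 0.731 / 128.17 = 0.005703 mol
q_rxn = −q_cal = -29.1066 kJ
ΔH = -29.1066 / 0.005703 = -5104 kJ/mol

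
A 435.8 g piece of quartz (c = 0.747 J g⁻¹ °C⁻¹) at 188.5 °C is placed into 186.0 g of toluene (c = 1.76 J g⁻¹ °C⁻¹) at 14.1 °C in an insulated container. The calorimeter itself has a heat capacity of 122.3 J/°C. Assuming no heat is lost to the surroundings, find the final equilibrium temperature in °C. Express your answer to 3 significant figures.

Heat lost by quartz = heat gained by toluene + calorimeter.
(435.8)(0.747)(188.5 − T) = [(186.0)(1.76) + 122.3](T − 14.1)
325.5426 (188.5 − T) = 449.66 (T − 14.1)
61365 − 325.5426 T = 449.66 T − 6340.2
67705.2 = 775.2026 T
T = 87.34 °C

T_f = 87.3 °C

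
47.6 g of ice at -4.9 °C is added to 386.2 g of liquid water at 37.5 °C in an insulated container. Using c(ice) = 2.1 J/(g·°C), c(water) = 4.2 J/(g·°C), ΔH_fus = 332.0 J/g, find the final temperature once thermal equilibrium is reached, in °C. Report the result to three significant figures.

T_f = 24.4 °C

Heat to bring ice to 0 °C and melt it: q₁ = 47.6×2.1×4.9 + 47.6×332.0 = 16293 J
Heat the water can supply cooling to 0 °C: 386.2×4.2×37.5 = 60826.5 J > q₁, so all ice melts.
Energy balance: 386.2×4.2×(37.5 − T) = 16293 + 47.6×4.2×(T − 0)
1622.04(37.5 − T) = 16293 + 199.92 T
60826.5 − 16293 = 1821.96 T
T = 44533.5 / 1821.96 = 24.44 °C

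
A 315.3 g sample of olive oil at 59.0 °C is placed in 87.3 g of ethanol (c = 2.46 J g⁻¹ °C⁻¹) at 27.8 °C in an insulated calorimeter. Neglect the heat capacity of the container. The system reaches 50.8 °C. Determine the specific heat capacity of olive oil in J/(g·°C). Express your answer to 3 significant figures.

q_gained = (87.3 × 2.46) × (50.8 − 27.8) = 4939 J
q_lost = 315.3 × c × (59.0 − 50.8) = 2585.46 c
Set equal: c = 4939 / 2585.46 = 1.91 J/(g·°C)

c = 1.91 J/(g·°C)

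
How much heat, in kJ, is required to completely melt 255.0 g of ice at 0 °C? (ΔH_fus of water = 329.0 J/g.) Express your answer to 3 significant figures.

q = 83.9 kJ

q = m × ΔH_fus = 255.0 × 329.0 = 83900 J = 83.9 kJ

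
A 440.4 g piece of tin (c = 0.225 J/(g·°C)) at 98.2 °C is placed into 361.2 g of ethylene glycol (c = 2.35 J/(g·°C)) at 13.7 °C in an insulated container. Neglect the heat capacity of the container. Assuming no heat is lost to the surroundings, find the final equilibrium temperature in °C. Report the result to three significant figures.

Heat lost by tin = heat gained by ethylene glycol.
(440.4)(0.225)(98.2 − T) = (361.2)(2.35)(T − 13.7)
99.09 (98.2 − T) = 848.82 (T − 13.7)
9730.6 − 99.09 T = 848.82 T − 11629
21359.6 = 947.91 T
T = 22.53 °C

T_f = 22.5 °C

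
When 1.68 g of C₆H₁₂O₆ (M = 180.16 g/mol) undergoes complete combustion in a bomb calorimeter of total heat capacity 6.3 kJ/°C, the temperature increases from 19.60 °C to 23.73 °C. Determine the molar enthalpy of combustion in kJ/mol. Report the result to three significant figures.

ΔH = -2790 kJ/mol

ΔT = 23.73 − 19.60 = 4.13 °C
q_cal = C_cal × ΔT = 6.3 × 4.13 = 26.019 kJ
n = 1.68 / 180.16 = 0.009325 mol
q_rxn = −q_cal = -26.019 kJ
ΔH = -26.019 / 0.009325 = -2790 kJ/mol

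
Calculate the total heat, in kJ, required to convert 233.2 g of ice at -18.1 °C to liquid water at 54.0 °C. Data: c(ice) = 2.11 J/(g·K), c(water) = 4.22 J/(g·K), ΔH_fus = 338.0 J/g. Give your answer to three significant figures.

q1 (heat ice -18.1→0.0 °C): 233.2 × 2.11 × 18.1 = 8906 J
q2 (melt at 0 °C): 233.2 × 338.0 = 78822 J
q3 (heat water 0.0→54.0 °C): 233.2 × 4.22 × 54.0 = 53142 J
Total: 8906 + 78822 + 53142 = 140870 J = 141 kJ

q = 141 kJ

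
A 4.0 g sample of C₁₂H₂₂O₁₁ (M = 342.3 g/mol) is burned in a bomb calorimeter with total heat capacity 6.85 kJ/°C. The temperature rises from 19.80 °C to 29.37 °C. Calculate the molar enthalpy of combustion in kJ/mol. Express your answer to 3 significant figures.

ΔH = -5610 kJ/mol

ΔT = 29.37 − 19.80 = 9.57 °C
q_cal = C_cal × ΔT = 6.85 × 9.57 = 65.5545 kJ
n = 4.0 / 342.3 = 0.01169 mol
q_rxn = −q_cal = -65.5545 kJ
ΔH = -65.5545 / 0.01169 = -5608 kJ/mol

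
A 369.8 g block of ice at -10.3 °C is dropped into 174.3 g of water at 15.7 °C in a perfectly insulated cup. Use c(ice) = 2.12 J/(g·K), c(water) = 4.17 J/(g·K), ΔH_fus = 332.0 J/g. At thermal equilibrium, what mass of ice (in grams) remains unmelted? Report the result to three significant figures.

Heat to warm all ice to 0 °C: 369.8×2.12×10.3 = 8075.0 J
Heat released by water cooling to 0 °C: 174.3×4.17×15.7 = 11411 J
11411 J < 8075.0 + 369.8×332.0 = 130848.6 J, so not all ice melts; final T = 0 °C.
Heat left for melting: 11411 − 8075.0 = 3336.0 J
Mass melted = 3336.0 / 332.0 = 10.05 g
Ice remaining = 369.8 − 10.05 = 359.75 g

m_ice remaining = 360 g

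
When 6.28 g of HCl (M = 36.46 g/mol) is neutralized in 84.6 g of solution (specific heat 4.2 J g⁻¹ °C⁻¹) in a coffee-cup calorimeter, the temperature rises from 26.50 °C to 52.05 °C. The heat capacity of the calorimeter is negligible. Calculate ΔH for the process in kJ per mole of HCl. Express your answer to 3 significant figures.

ΔH = -52.7 kJ/mol

|ΔT| = |52.05 − 26.50| = 25.55 °C
|q_surr| = (84.6 × 4.2) × 25.55 = 355.32 × 25.55 = 9078 J
n(HCl) = 6.28 / 36.46 = 0.1722 mol
Temperature rose, so q_rxn = −|q_surr| = -9.078 kJ
ΔH = q_rxn / n = -52.72 kJ/mol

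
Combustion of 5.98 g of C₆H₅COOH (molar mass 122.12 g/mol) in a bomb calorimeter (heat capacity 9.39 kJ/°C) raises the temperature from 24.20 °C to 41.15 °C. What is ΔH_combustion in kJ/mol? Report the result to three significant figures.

ΔT = 41.15 − 24.20 = 16.95 °C
q_cal = C_cal × ΔT = 9.39 × 16.95 = 159.1605 kJ
n = 5.98 / 122.12 = 0.04897 mol
q_rxn = −q_cal = -159.1605 kJ
ΔH = -159.1605 / 0.04897 = -3250 kJ/mol

ΔH = -3250 kJ/mol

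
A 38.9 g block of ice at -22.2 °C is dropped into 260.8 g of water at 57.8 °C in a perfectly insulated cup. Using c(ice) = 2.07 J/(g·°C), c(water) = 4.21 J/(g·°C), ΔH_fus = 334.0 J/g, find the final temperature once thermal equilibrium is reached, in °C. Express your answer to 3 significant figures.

T_f = 38.6 °C

Heat to bring ice to 0 °C and melt it: q₁ = 38.9×2.07×22.2 + 38.9×334.0 = 14780 J
Heat the water can supply cooling to 0 °C: 260.8×4.21×57.8 = 63462.6 J > q₁, so all ice melts.
Energy balance: 260.8×4.21×(57.8 − T) = 14780 + 38.9×4.21×(T − 0)
1097.968(57.8 − T) = 14780 + 163.769 T
63462.6 − 14780 = 1261.737 T
T = 48682.6 / 1261.737 = 38.58 °C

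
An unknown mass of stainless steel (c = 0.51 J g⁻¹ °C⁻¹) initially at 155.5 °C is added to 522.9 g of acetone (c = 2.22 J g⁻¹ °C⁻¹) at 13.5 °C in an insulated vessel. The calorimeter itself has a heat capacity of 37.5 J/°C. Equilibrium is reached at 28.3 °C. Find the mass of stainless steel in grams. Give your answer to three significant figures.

m = 273 g

q_gained = (522.9 × 2.22 + 37.5) × (28.3 − 13.5) = 17740 J
q_lost = m × 0.51 × (155.5 − 28.3) = 64.872 m
m = 17740 / 64.872 = 273 g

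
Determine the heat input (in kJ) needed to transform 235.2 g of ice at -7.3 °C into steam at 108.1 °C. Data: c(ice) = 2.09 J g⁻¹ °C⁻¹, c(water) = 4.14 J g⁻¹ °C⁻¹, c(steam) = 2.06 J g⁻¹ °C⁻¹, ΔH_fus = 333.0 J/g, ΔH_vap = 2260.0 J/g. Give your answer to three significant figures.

q1 (heat ice -7.3→0.0 °C): 235.2 × 2.09 × 7.3 = 3588 J
q2 (melt at 0 °C): 235.2 × 333.0 = 78322 J
q3 (heat water 0.0→100.0 °C): 235.2 × 4.14 × 100.0 = 97373 J
q4 (vaporize at 100 °C): 235.2 × 2260.0 = 531552 J
q5 (heat steam 100.0→108.1 °C): 235.2 × 2.06 × 8.1 = 3925 J
Total: 3588 + 78322 + 97373 + 531552 + 3925 = 714760 J = 715 kJ

q = 715 kJ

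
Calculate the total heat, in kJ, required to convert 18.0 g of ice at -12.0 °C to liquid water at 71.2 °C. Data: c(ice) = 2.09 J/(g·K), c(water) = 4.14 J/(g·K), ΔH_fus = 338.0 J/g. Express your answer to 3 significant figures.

q = 11.8 kJ

q1 (heat ice -12.0→0.0 °C): 18.0 × 2.09 × 12.0 = 451 J
q2 (melt at 0 °C): 18.0 × 338.0 = 6084 J
q3 (heat water 0.0→71.2 °C): 18.0 × 4.14 × 71.2 = 5306 J
Total: 451 + 6084 + 5306 = 11841 J = 11.8 kJ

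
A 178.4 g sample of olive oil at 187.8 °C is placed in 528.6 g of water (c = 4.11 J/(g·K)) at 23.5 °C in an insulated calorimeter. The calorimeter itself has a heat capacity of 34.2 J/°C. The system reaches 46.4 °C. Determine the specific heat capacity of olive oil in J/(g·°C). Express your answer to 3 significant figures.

c = 2.00 J/(g·°C)

q_gained = (528.6 × 4.11 + 34.2) × (46.4 − 23.5) = 50530 J
q_lost = 178.4 × c × (187.8 − 46.4) = 25225.76 c
Set equal: c = 50530 / 25225.76 = 2.00 J/(g·°C)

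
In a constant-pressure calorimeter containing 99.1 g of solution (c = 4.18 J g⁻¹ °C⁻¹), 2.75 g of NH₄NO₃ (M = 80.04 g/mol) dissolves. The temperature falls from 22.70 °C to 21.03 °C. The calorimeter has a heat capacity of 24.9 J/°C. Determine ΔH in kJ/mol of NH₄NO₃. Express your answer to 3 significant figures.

ΔH = 21.3 kJ/mol

|ΔT| = |21.03 − 22.70| = 1.67 °C
|q_surr| = (99.1 × 4.18 + 24.9) × 1.67 = 439.138 × 1.67 = 733.4 J
n(NH₄NO₃) = 2.75 / 80.04 = 0.03436 mol
Temperature fell, so q_rxn = +|q_surr| = 0.7334 kJ
ΔH = q_rxn / n = 21.34 kJ/mol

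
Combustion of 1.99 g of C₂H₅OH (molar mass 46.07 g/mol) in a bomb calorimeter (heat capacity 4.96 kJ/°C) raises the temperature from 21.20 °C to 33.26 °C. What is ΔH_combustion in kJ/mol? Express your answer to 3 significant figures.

ΔH = -1380 kJ/mol

ΔT = 33.26 − 21.20 = 12.06 °C
q_cal = C_cal × ΔT = 4.96 × 12.06 = 59.8176 kJ
n = 1.99 / 46.07 = 0.04320 mol
q_rxn = −q_cal = -59.8176 kJ
ΔH = -59.8176 / 0.04320 = -1384.7 kJ/mol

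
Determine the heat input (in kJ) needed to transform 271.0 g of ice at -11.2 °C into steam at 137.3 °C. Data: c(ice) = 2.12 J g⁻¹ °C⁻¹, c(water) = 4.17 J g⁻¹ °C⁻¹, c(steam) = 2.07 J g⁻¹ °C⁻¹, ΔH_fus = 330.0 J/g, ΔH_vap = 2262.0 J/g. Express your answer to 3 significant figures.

q1 (heat ice -11.2→0.0 °C): 271.0 × 2.12 × 11.2 = 6435 J
q2 (melt at 0 °C): 271.0 × 330.0 = 89430 J
q3 (heat water 0.0→100.0 °C): 271.0 × 4.17 × 100.0 = 113007 J
q4 (vaporize at 100 °C): 271.0 × 2262.0 = 613002 J
q5 (heat steam 100.0→137.3 °C): 271.0 × 2.07 × 37.3 = 20924 J
Total: 6435 + 89430 + 113007 + 613002 + 20924 = 842798 J = 843 kJ

q = 843 kJ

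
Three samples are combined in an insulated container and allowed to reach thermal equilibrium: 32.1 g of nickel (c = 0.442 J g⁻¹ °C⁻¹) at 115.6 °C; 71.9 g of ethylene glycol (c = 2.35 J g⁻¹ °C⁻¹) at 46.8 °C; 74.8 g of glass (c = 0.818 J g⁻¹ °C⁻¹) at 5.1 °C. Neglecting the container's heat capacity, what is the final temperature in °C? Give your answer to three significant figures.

Σ mᵢcᵢ(T − Tᵢ) = 0  ⇒  T = Σ mᵢcᵢTᵢ / Σ mᵢcᵢ
Σ mᵢcᵢ = 32.1×0.442 + 71.9×2.35 + 74.8×0.818 = 244.3396
Σ mᵢcᵢTᵢ = 14.1882×115.6 + 168.965×46.8 + 61.1864×5.1 = 9859.8
T = 9859.8 / 244.3396 = 40.35 °C

T_f = 40.4 °C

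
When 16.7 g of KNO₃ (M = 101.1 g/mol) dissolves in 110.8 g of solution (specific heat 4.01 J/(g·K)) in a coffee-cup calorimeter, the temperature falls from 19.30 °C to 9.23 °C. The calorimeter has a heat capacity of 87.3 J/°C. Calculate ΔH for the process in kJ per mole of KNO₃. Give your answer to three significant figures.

ΔH = 32.4 kJ/mol

|ΔT| = |9.23 − 19.30| = 10.07 °C
|q_surr| = (110.8 × 4.01 + 87.3) × 10.07 = 531.608 × 10.07 = 5353 J
n(KNO₃) = 16.7 / 101.1 = 0.1652 mol
Temperature fell, so q_rxn = +|q_surr| = 5.353 kJ
ΔH = q_rxn / n = 32.40 kJ/mol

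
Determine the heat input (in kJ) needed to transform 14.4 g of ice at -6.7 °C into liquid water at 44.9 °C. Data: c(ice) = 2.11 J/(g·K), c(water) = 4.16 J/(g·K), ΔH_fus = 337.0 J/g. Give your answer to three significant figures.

q1 (heat ice -6.7→0.0 °C): 14.4 × 2.11 × 6.7 = 204 J
q2 (melt at 0 °C): 14.4 × 337.0 = 4853 J
q3 (heat water 0.0→44.9 °C): 14.4 × 4.16 × 44.9 = 2690 J
Total: 204 + 4853 + 2690 = 7747 J = 7.75 kJ

q = 7.75 kJ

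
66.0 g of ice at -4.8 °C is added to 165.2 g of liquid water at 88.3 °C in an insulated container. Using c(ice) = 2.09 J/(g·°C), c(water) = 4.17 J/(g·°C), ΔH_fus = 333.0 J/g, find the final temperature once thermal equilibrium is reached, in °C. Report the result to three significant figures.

T_f = 39.6 °C

Heat to bring ice to 0 °C and melt it: q₁ = 66.0×2.09×4.8 + 66.0×333.0 = 22640 J
Heat the water can supply cooling to 0 °C: 165.2×4.17×88.3 = 60828.5 J > q₁, so all ice melts.
Energy balance: 165.2×4.17×(88.3 − T) = 22640 + 66.0×4.17×(T − 0)
688.884(88.3 − T) = 22640 + 275.22 T
60828.5 − 22640 = 964.104 T
T = 38188.5 / 964.104 = 39.61 °C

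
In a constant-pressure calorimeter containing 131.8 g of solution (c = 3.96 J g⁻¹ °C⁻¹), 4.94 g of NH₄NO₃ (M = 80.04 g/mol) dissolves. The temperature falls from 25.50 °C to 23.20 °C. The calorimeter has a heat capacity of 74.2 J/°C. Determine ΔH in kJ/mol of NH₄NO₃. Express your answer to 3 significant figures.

|ΔT| = |23.20 − 25.50| = 2.30 °C
|q_surr| = (131.8 × 3.96 + 74.2) × 2.30 = 596.128 × 2.30 = 1371 J
n(NH₄NO₃) = 4.94 / 80.04 = 0.06172 mol
Temperature fell, so q_rxn = +|q_surr| = 1.371 kJ
ΔH = q_rxn / n = 22.21 kJ/mol

ΔH = 22.2 kJ/mol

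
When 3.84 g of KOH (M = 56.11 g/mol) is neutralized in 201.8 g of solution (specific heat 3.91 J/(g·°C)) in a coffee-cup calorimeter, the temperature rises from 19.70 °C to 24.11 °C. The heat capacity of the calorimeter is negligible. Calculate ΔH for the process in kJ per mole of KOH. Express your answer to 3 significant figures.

ΔH = -50.8 kJ/mol

|ΔT| = |24.11 − 19.70| = 4.41 °C
|q_surr| = (201.8 × 3.91) × 4.41 = 789.038 × 4.41 = 3480 J
n(KOH) = 3.84 / 56.11 = 0.06844 mol
Temperature rose, so q_rxn = −|q_surr| = -3.480 kJ
ΔH = q_rxn / n = -50.847 kJ/mol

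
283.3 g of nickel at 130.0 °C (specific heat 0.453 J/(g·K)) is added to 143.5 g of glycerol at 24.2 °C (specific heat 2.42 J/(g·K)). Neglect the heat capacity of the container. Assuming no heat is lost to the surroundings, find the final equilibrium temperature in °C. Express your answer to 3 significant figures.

T_f = 52.7 °C

Heat lost by nickel = heat gained by glycerol.
(283.3)(0.453)(130.0 − T) = (143.5)(2.42)(T − 24.2)
128.3349 (130.0 − T) = 347.27 (T − 24.2)
16684 − 128.3349 T = 347.27 T − 8403.9
25087.9 = 475.6049 T
T = 52.749 °C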